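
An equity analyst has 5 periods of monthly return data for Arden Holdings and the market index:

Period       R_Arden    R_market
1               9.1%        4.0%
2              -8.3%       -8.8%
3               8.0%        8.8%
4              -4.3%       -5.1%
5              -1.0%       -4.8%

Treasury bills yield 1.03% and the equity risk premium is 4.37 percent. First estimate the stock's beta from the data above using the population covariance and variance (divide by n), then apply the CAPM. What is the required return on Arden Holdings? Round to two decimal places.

Mean R_i = (9.1 − 8.3 + 8.0 − 4.3 − 1.0) / 5 = 0.7000%
Mean R_m = (4.0 − 8.8 + 8.8 − 5.1 − 4.8) / 5 = -1.1800%
Σ(R_i − R̄_i)(R_m − R̄_m) = 210.7000  ⇒  Cov = 210.7000 / 5 = 42.1400
Σ(R_m − R̄_m)² = 212.9680  ⇒  Var(R_m) = 212.9680 / 5 = 42.5936
β = Cov / Var(R_m) = 42.1400 / 42.5936 = 0.9894
E(R) = R_f + β × MRP = 1.03% + 0.9894 × 4.37% = 5.35%

5.35%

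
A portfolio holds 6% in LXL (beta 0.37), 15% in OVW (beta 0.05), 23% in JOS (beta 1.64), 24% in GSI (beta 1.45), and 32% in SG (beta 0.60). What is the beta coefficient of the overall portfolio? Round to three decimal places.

0.947

β_P = Σ w_i β_i = 0.06×0.37 + 0.15×0.05 + 0.23×1.64 + 0.24×1.45 + 0.32×0.60 = 0.9469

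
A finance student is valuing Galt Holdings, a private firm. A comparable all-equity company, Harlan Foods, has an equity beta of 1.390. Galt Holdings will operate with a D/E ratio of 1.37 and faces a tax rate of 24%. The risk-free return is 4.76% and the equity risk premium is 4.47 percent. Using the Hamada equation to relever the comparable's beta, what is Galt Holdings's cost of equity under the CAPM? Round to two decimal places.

β_L = β_U × [1 + (1 − t)(D/E)] = 1.390 × [1 + (1 − 0.24) × 1.37]
    = 1.390 × [1 + 0.76 × 1.37] = 1.390 × 2.0412 = 2.8373
E(R) = R_f + β_L × MRP = 4.76% + 2.8373 × 4.47% = 17.44%

17.44%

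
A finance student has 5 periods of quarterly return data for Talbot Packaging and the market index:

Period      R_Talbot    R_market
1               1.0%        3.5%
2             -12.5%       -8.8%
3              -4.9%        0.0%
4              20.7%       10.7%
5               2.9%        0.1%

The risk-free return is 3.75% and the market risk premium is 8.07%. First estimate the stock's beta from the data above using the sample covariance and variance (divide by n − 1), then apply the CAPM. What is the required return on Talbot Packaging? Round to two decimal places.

17.08%

Mean R_i = (1.0 − 12.5 − 4.9 + 20.7 + 2.9) / 5 = 1.4400%
Mean R_m = (3.5 − 8.8 + 0.0 + 10.7 + 0.1) / 5 = 1.1000%
Σ(R_i − R̄_i)(R_m − R̄_m) = 327.3600  ⇒  Cov = 327.3600 / 4 = 81.8400
Σ(R_m − R̄_m)² = 198.1400  ⇒  Var(R_m) = 198.1400 / 4 = 49.5350
β = Cov / Var(R_m) = 81.8400 / 49.5350 = 1.6522
E(R) = R_f + β × MRP = 3.75% + 1.6522 × 8.07% = 17.08%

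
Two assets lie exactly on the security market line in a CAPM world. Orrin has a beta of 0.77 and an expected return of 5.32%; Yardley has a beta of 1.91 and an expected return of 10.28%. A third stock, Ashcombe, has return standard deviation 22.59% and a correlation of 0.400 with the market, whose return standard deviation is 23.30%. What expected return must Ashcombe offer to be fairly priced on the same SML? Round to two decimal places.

3.66%

MRP = (10.28% − 5.32%) / (1.91 − 0.77) = 4.3509%
R_f = 5.32% − 0.77 × 4.3509% = 1.9698%
β_Ashcombe = ρ·σ_i/σ_m = 0.400 × 22.59 / 23.30 = 0.3878
E(R_Ashcombe) = R_f + β × MRP = 1.9698% + 0.3878 × 4.3509% = 3.66%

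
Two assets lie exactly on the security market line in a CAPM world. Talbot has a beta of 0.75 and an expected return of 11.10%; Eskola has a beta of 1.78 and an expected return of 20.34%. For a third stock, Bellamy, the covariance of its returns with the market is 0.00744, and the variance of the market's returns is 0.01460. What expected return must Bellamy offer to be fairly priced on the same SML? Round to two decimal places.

MRP = (20.34% − 11.10%) / (1.78 − 0.75) = 8.9709%
R_f = 11.10% − 0.75 × 8.9709% = 4.3718%
β_Bellamy = Cov / Var(R_m) = 0.00744 / 0.01460 = 0.5096
E(R_Bellamy) = R_f + β × MRP = 4.3718% + 0.5096 × 8.9709% = 8.94%

8.94%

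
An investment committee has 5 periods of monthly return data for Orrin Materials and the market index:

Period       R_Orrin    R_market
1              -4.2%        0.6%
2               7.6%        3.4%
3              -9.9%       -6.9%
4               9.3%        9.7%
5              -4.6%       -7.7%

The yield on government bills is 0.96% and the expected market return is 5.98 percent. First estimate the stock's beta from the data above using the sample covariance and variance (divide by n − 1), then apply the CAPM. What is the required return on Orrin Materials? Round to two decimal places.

Mean R_i = (-4.2 + 7.6 − 9.9 + 9.3 − 4.6) / 5 = -0.3600%
Mean R_m = (0.6 + 3.4 − 6.9 + 9.7 − 7.7) / 5 = -0.1800%
Σ(R_i − R̄_i)(R_m − R̄_m) = 216.9360  ⇒  Cov = 216.9360 / 4 = 54.2340
Σ(R_m − R̄_m)² = 212.7480  ⇒  Var(R_m) = 212.7480 / 4 = 53.1870
β = Cov / Var(R_m) = 54.2340 / 53.1870 = 1.0197
MRP = 5.98% − 0.96% = 5.02%
E(R) = R_f + β × MRP = 0.96% + 1.0197 × 5.02% = 6.08%

6.08%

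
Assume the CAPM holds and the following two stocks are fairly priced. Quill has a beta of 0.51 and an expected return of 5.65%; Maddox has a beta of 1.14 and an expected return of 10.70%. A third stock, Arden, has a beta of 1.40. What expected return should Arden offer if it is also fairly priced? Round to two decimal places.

MRP (SML slope) = (10.70% − 5.65%) / (1.14 − 0.51) = 5.05% / 0.63 = 8.0159%
R_f (intercept) = 5.65% − 0.51 × 8.0159% = 1.5619%
E(R_Arden) = R_f + β × MRP = 1.5619% + 1.40 × 8.0159% = 12.78%

12.78%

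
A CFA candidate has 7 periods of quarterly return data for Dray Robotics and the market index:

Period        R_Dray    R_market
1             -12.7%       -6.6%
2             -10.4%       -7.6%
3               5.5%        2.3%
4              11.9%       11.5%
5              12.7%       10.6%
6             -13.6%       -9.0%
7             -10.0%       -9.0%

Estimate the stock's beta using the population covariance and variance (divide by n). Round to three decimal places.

Mean R_i = (-12.7 − 10.4 + 5.5 + 11.9 + 12.7 − 13.6 − 10.0) / 7 = -2.3714%
Mean R_m = (-6.6 − 7.6 + 2.3 + 11.5 + 10.6 − 9.0 − 9.0) / 7 = -1.1143%
Σ(R_i − R̄_i)(R_m − R̄_m) = 640.8829  ⇒  Cov = 640.8829 / 7 = 91.5547
Σ(R_m − R̄_m)² = 504.5286  ⇒  Var(R_m) = 504.5286 / 7 = 72.0755
β = Cov / Var(R_m) = 91.5547 / 72.0755 = 1.2703

1.270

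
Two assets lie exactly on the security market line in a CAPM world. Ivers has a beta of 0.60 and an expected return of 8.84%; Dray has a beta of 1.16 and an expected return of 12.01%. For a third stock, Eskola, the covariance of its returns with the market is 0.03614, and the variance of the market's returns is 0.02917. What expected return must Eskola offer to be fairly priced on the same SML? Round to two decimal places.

12.46%

MRP = (12.01% − 8.84%) / (1.16 − 0.60) = 5.6607%
R_f = 8.84% − 0.60 × 5.6607% = 5.4436%
β_Eskola = Cov / Var(R_m) = 0.03614 / 0.02917 = 1.2389
E(R_Eskola) = R_f + β × MRP = 5.4436% + 1.2389 × 5.6607% = 12.46%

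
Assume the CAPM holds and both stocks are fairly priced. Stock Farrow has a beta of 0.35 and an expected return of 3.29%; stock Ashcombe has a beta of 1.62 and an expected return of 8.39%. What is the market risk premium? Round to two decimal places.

Both satisfy E(R) = R_f + β·MRP, so the slope of the SML is
MRP = (8.39% − 3.29%) / (1.62 − 0.35) = 5.10% / 1.27 = 4.0157%

4.02%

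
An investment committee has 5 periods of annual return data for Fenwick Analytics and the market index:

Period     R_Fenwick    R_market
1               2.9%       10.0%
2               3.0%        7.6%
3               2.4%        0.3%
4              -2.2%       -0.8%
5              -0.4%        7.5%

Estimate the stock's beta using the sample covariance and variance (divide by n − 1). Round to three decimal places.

0.248

Mean R_i = (2.9 + 3.0 + 2.4 − 2.2 − 0.4) / 5 = 1.1400%
Mean R_m = (10.0 + 7.6 + 0.3 − 0.8 + 7.5) / 5 = 4.9200%
Σ(R_i − R̄_i)(R_m − R̄_m) = 23.2360  ⇒  Cov = 23.2360 / 4 = 5.8090
Σ(R_m − R̄_m)² = 93.7080  ⇒  Var(R_m) = 93.7080 / 4 = 23.4270
β = Cov / Var(R_m) = 5.8090 / 23.4270 = 0.2480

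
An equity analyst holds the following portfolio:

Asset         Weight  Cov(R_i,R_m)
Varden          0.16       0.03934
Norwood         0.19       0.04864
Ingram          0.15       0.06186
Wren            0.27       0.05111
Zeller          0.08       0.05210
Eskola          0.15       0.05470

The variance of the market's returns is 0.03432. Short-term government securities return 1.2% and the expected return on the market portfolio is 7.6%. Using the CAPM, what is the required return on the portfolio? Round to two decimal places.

10.71%

β_Varden = 0.03934 / 0.03432 = 1.1463
β_Norwood = 0.04864 / 0.03432 = 1.4172
β_Ingram = 0.06186 / 0.03432 = 1.8024
β_Wren = 0.05111 / 0.03432 = 1.4892
β_Zeller = 0.05210 / 0.03432 = 1.5181
β_Eskola = 0.05470 / 0.03432 = 1.5938
β_P = Σ w_i β_i = 0.16×1.1463 + 0.19×1.4172 + 0.15×1.8024 + 0.27×1.4892 + 0.08×1.5181 + 0.15×1.5938 = 1.4856
MRP = 7.6% − 1.2% = 6.40%
E(R_P) = R_f + β_P × MRP = 1.2% + 1.4856 × 6.4% = 10.71%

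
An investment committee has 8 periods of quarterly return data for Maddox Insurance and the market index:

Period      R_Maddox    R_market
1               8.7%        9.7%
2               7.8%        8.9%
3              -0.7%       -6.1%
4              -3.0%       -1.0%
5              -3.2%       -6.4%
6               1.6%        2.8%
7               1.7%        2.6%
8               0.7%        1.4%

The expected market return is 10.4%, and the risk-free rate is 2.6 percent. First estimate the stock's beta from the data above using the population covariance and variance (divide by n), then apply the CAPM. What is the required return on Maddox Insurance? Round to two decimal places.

Mean R_i = (8.7 + 7.8 − 0.7 − 3.0 − 3.2 + 1.6 + 1.7 + 0.7) / 8 = 1.7000%
Mean R_m = (9.7 + 8.9 − 6.1 − 1.0 − 6.4 + 2.8 + 2.6 + 1.4) / 8 = 1.4875%
Σ(R_i − R̄_i)(R_m − R̄_m) = 171.2100  ⇒  Cov = 171.2100 / 8 = 21.4013
Σ(R_m − R̄_m)² = 251.3288  ⇒  Var(R_m) = 251.3288 / 8 = 31.4161
β = Cov / Var(R_m) = 21.4013 / 31.4161 = 0.6812
MRP = 10.4% − 2.6% = 7.80%
E(R) = R_f + β × MRP = 2.6% + 0.6812 × 7.8% = 7.91%

7.91%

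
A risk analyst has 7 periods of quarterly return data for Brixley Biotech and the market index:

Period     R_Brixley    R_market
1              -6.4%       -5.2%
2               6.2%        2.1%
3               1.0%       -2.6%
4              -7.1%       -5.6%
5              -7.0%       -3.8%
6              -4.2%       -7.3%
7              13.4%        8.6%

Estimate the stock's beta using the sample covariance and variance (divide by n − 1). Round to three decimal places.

Mean R_i = (-6.4 + 6.2 + 1.0 − 7.1 − 7.0 − 4.2 + 13.4) / 7 = -0.5857%
Mean R_m = (-5.2 + 2.1 − 2.6 − 5.6 − 3.8 − 7.3 + 8.6) / 7 = -1.9714%
Σ(R_i − R̄_i)(R_m − R̄_m) = 247.8771  ⇒  Cov = 247.8771 / 6 = 41.3129
Σ(R_m − R̄_m)² = 184.0543  ⇒  Var(R_m) = 184.0543 / 6 = 30.6757
β = Cov / Var(R_m) = 41.3129 / 30.6757 = 1.3468

1.347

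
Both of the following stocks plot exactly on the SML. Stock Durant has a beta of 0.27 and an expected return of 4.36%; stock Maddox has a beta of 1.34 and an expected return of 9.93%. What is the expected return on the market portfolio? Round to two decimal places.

8.16%

Both satisfy E(R) = R_f + β·MRP, so the slope of the SML is
MRP = (9.93% − 4.36%) / (1.34 − 0.27) = 5.57% / 1.07 = 5.2056%
R_f = E(R_Durant) − β_Durant·MRP = 4.36% − 0.27 × 5.2056% = 2.9545%
E(R_m) = R_f + MRP = 2.9545% + 5.2056% = 8.16%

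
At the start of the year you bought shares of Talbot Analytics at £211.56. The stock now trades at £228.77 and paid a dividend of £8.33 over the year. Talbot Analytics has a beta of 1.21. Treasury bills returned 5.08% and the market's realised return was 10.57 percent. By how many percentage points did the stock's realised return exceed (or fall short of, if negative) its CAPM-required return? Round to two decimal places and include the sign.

+0.35%

Realised HPR = (P1 + D1 − P0) / P0 = (228.77 + 8.33 − 211.56) / 211.56 = 25.54 / 211.56 = 12.0722%
MRP = 10.57% − 5.08% = 5.49%
CAPM required = R_f + β·MRP = 5.08% + 1.21 × 5.49% = 11.7229%
α = realised − required = 12.0722% − 11.7229% = +0.35%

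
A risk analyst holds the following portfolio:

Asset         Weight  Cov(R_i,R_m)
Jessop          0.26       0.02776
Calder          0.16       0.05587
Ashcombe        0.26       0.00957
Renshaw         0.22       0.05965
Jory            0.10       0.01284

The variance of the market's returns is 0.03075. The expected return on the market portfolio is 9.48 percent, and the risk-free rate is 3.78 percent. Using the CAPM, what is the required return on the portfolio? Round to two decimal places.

β_Jessop = 0.02776 / 0.03075 = 0.9028
β_Calder = 0.05587 / 0.03075 = 1.8169
β_Ashcombe = 0.00957 / 0.03075 = 0.3112
β_Renshaw = 0.05965 / 0.03075 = 1.9398
β_Jory = 0.01284 / 0.03075 = 0.4176
β_P = Σ w_i β_i = 0.26×0.9028 + 0.16×1.8169 + 0.26×0.3112 + 0.22×1.9398 + 0.10×0.4176 = 1.0749
MRP = 9.48% − 3.78% = 5.70%
E(R_P) = R_f + β_P × MRP = 3.78% + 1.0749 × 5.70% = 9.91%

9.91%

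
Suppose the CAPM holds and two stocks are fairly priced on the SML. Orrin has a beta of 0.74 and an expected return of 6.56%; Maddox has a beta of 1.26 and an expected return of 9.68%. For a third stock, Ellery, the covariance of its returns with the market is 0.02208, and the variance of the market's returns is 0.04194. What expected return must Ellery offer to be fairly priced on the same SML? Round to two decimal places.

5.28%

MRP = (9.68% − 6.56%) / (1.26 − 0.74) = 6.0000%
R_f = 6.56% − 0.74 × 6.0000% = 2.1200%
β_Ellery = Cov / Var(R_m) = 0.02208 / 0.04194 = 0.5265
E(R_Ellery) = R_f + β × MRP = 2.1200% + 0.5265 × 6.0000% = 5.28%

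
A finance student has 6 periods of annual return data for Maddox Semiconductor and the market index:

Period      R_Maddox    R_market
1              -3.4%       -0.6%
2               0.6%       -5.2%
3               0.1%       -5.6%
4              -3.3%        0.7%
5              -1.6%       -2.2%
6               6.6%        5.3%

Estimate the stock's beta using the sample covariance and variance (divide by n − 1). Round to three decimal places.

Mean R_i = (-3.4 + 0.6 + 0.1 − 3.3 − 1.6 + 6.6) / 6 = -0.1667%
Mean R_m = (-0.6 − 5.2 − 5.6 + 0.7 − 2.2 + 5.3) / 6 = -1.2667%
Σ(R_i − R̄_i)(R_m − R̄_m) = 33.2833  ⇒  Cov = 33.2833 / 5 = 6.6567
Σ(R_m − R̄_m)² = 82.5533  ⇒  Var(R_m) = 82.5533 / 5 = 16.5107
β = Cov / Var(R_m) = 6.6567 / 16.5107 = 0.4032

0.403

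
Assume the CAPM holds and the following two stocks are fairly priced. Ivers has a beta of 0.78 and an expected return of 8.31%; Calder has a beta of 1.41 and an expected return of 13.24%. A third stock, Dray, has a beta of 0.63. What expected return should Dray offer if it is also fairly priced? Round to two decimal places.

7.14%

MRP (SML slope) = (13.24% − 8.31%) / (1.41 − 0.78) = 4.93% / 0.63 = 7.8254%
R_f (intercept) = 8.31% − 0.78 × 7.8254% = 2.2062%
E(R_Dray) = R_f + β × MRP = 2.2062% + 0.63 × 7.8254% = 7.14%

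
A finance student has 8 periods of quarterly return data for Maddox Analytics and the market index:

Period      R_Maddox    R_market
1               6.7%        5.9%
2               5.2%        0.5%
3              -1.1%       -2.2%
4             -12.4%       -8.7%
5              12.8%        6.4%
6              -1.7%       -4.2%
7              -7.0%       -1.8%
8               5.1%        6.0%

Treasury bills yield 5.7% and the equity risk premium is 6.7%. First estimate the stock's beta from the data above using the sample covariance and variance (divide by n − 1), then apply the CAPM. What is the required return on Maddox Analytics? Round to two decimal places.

Mean R_i = (6.7 + 5.2 − 1.1 − 12.4 + 12.8 − 1.7 − 7.0 + 5.1) / 8 = 0.9500%
Mean R_m = (5.9 + 0.5 − 2.2 − 8.7 + 6.4 − 4.2 − 1.8 + 6.0) / 8 = 0.2375%
Σ(R_i − R̄_i)(R_m − R̄_m) = 282.8850  ⇒  Cov = 282.8850 / 7 = 40.4121
Σ(R_m − R̄_m)² = 212.9788  ⇒  Var(R_m) = 212.9788 / 7 = 30.4255
β = Cov / Var(R_m) = 40.4121 / 30.4255 = 1.3282
E(R) = R_f + β × MRP = 5.7% + 1.3282 × 6.7% = 14.60%

14.60%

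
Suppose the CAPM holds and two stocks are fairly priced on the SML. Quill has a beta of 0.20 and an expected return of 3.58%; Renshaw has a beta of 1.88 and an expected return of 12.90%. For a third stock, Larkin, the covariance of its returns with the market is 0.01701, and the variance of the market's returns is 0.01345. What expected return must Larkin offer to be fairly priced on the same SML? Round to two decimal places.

MRP = (12.90% − 3.58%) / (1.88 − 0.20) = 5.5476%
R_f = 3.58% − 0.20 × 5.5476% = 2.4705%
β_Larkin = Cov / Var(R_m) = 0.01701 / 0.01345 = 1.2647
E(R_Larkin) = R_f + β × MRP = 2.4705% + 1.2647 × 5.5476% = 9.49%

9.49%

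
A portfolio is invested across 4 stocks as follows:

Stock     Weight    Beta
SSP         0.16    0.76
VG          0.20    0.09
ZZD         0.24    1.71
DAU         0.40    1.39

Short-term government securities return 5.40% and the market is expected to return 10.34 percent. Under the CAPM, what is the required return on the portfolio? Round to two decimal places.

β_P = Σ w_i β_i = 0.16×0.76 + 0.20×0.09 + 0.24×1.71 + 0.40×1.39 = 1.1060
MRP = 10.34% − 5.40% = 4.94%
E(R_P) = R_f + β_P × MRP = 5.40% + 1.1060 × 4.94% = 10.86%

10.86%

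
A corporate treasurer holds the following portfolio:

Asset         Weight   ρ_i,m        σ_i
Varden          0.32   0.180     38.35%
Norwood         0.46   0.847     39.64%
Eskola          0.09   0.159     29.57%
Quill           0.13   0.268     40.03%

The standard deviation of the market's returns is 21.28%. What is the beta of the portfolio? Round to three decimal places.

β_Varden = 0.180 × 38.35% / 21.28% = 0.3244
β_Norwood = 0.847 × 39.64% / 21.28% = 1.5778
β_Eskola = 0.159 × 29.57% / 21.28% = 0.2209
β_Quill = 0.268 × 40.03% / 21.28% = 0.5041
β_P = Σ w_i β_i = 0.32×0.3244 + 0.46×1.5778 + 0.09×0.2209 + 0.13×0.5041 = 0.9150

0.915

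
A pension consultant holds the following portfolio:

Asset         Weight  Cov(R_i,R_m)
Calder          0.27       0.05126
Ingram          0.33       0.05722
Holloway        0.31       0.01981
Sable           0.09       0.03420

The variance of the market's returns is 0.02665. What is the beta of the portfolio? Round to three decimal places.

β_Calder = 0.05126 / 0.02665 = 1.9235
β_Ingram = 0.05722 / 0.02665 = 2.1471
β_Holloway = 0.01981 / 0.02665 = 0.7433
β_Sable = 0.03420 / 0.02665 = 1.2833
β_P = Σ w_i β_i = 0.27×1.9235 + 0.33×2.1471 + 0.31×0.7433 + 0.09×1.2833 = 1.5738

1.574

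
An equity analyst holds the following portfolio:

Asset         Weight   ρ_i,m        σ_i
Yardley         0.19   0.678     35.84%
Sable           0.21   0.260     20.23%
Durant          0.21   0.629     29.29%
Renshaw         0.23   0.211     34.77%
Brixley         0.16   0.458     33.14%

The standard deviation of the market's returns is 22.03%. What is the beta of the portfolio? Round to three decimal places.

β_Yardley = 0.678 × 35.84% / 22.03% = 1.1030
β_Sable = 0.260 × 20.23% / 22.03% = 0.2388
β_Durant = 0.629 × 29.29% / 22.03% = 0.8363
β_Renshaw = 0.211 × 34.77% / 22.03% = 0.3330
β_Brixley = 0.458 × 33.14% / 22.03% = 0.6890
β_P = Σ w_i β_i = 0.19×1.1030 + 0.21×0.2388 + 0.21×0.8363 + 0.23×0.3330 + 0.16×0.6890 = 0.6222

0.622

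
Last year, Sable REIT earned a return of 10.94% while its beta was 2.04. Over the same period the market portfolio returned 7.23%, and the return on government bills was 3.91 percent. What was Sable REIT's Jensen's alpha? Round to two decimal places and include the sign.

Market excess return = 7.23% − 3.91% = 3.32%
CAPM benchmark = R_f + β(R_m − R_f) = 3.91% + 2.04 × 3.32% = 10.6828%
α = actual − benchmark = 10.94% − 10.6828% = +0.26%

+0.26%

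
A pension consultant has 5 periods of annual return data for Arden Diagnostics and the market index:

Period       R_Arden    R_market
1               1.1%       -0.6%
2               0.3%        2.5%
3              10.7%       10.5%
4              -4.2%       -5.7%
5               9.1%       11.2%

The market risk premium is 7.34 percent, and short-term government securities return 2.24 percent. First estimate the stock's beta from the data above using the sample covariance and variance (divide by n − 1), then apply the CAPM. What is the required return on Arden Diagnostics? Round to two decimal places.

8.42%

Mean R_i = (1.1 + 0.3 + 10.7 − 4.2 + 9.1) / 5 = 3.4000%
Mean R_m = (-0.6 + 2.5 + 10.5 − 5.7 + 11.2) / 5 = 3.5800%
Σ(R_i − R̄_i)(R_m − R̄_m) = 177.4400  ⇒  Cov = 177.4400 / 4 = 44.3600
Σ(R_m − R̄_m)² = 210.7080  ⇒  Var(R_m) = 210.7080 / 4 = 52.6770
β = Cov / Var(R_m) = 44.3600 / 52.6770 = 0.8421
E(R) = R_f + β × MRP = 2.24% + 0.8421 × 7.34% = 8.42%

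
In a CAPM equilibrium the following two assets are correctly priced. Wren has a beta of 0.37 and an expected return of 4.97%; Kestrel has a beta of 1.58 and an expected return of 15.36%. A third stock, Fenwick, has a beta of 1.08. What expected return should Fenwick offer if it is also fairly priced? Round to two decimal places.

MRP (SML slope) = (15.36% − 4.97%) / (1.58 − 0.37) = 10.39% / 1.21 = 8.5868%
R_f (intercept) = 4.97% − 0.37 × 8.5868% = 1.7929%
E(R_Fenwick) = R_f + β × MRP = 1.7929% + 1.08 × 8.5868% = 11.07%

11.07%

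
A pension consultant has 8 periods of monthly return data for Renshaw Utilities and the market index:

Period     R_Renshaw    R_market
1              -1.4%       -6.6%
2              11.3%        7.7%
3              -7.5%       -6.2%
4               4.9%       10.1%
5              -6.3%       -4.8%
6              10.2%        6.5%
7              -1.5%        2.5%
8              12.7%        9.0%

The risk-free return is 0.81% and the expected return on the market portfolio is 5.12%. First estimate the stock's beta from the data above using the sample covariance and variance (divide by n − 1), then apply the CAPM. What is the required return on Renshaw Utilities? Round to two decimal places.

Mean R_i = (-1.4 + 11.3 − 7.5 + 4.9 − 6.3 + 10.2 − 1.5 + 12.7) / 8 = 2.8000%
Mean R_m = (-6.6 + 7.7 − 6.2 + 10.1 − 4.8 + 6.5 + 2.5 + 9.0) / 8 = 2.2750%
Σ(R_i − R̄_i)(R_m − R̄_m) = 348.3700  ⇒  Cov = 348.3700 / 7 = 49.7671
Σ(R_m − R̄_m)² = 354.4350  ⇒  Var(R_m) = 354.4350 / 7 = 50.6336
β = Cov / Var(R_m) = 49.7671 / 50.6336 = 0.9829
MRP = 5.12% − 0.81% = 4.31%
E(R) = R_f + β × MRP = 0.81% + 0.9829 × 4.31% = 5.05%

5.05%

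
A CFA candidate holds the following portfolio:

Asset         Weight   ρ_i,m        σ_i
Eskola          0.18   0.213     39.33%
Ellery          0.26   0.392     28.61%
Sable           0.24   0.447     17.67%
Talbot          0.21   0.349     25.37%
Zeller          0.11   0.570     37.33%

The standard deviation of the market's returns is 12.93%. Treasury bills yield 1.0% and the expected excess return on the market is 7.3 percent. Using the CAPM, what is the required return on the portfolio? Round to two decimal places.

β_Eskola = 0.213 × 39.33% / 12.93% = 0.6479
β_Ellery = 0.392 × 28.61% / 12.93% = 0.8674
β_Sable = 0.447 × 17.67% / 12.93% = 0.6109
β_Talbot = 0.349 × 25.37% / 12.93% = 0.6848
β_Zeller = 0.570 × 37.33% / 12.93% = 1.6456
β_P = Σ w_i β_i = 0.18×0.6479 + 0.26×0.8674 + 0.24×0.6109 + 0.21×0.6848 + 0.11×1.6456 = 0.8136
E(R_P) = R_f + β_P × MRP = 1.0% + 0.8136 × 7.3% = 6.94%

6.94%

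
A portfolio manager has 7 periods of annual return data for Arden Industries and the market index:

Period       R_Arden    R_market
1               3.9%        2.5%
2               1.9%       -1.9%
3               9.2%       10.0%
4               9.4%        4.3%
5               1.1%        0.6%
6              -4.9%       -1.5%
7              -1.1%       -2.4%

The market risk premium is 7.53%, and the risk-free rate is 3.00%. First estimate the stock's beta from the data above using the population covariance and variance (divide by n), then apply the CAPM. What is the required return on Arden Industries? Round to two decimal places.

10.49%

Mean R_i = (3.9 + 1.9 + 9.2 + 9.4 + 1.1 − 4.9 − 1.1) / 7 = 2.7857%
Mean R_m = (2.5 − 1.9 + 10.0 + 4.3 + 0.6 − 1.5 − 2.4) / 7 = 1.6571%
Σ(R_i − R̄_i)(R_m − R̄_m) = 116.8957  ⇒  Cov = 116.8957 / 7 = 16.6994
Σ(R_m − R̄_m)² = 117.4971  ⇒  Var(R_m) = 117.4971 / 7 = 16.7853
β = Cov / Var(R_m) = 16.6994 / 16.7853 = 0.9949
E(R) = R_f + β × MRP = 3.00% + 0.9949 × 7.53% = 10.49%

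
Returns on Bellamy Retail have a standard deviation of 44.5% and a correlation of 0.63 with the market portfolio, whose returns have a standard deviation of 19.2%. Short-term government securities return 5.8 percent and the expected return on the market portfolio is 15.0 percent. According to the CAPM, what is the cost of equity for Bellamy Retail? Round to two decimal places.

β = ρ × σ_i / σ_m = 0.63 × 44.5% / 19.2% = 1.4602
MRP = 15.0% − 5.8% = 9.20%
E(R) = 5.8% + 1.4602 × 9.2% = 19.23%

19.23%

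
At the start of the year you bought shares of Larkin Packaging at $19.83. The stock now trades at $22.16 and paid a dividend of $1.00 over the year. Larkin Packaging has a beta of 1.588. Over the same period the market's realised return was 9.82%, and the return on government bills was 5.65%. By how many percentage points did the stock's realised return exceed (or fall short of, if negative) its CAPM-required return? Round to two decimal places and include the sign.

+4.52%

Realised HPR = (P1 + D1 − P0) / P0 = (22.16 + 1.00 − 19.83) / 19.83 = 3.33 / 19.83 = 16.7927%
MRP = 9.82% − 5.65% = 4.17%
CAPM required = R_f + β·MRP = 5.65% + 1.588 × 4.17% = 12.27196%
α = realised − required = 16.7927% − 12.27196% = +4.52%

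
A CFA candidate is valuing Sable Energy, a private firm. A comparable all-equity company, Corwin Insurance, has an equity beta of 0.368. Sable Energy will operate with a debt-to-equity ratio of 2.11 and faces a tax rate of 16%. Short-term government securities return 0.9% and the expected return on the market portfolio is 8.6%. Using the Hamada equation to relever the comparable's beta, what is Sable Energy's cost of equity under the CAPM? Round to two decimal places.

β_L = β_U × [1 + (1 − t)(D/E)] = 0.368 × [1 + (1 − 0.16) × 2.11]
    = 0.368 × [1 + 0.84 × 2.11] = 0.368 × 2.7724 = 1.0202
MRP = 8.6% − 0.9% = 7.70%
E(R) = R_f + β_L × MRP = 0.9% + 1.0202 × 7.7% = 8.76%

8.76%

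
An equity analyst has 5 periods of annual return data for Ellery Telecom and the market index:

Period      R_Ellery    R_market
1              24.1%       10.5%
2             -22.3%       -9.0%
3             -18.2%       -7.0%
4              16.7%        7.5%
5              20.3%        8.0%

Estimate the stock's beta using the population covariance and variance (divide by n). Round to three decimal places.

Mean R_i = (24.1 − 22.3 − 18.2 + 16.7 + 20.3) / 5 = 4.1200%
Mean R_m = (10.5 − 9.0 − 7.0 + 7.5 + 8.0) / 5 = 2.0000%
Σ(R_i − R̄_i)(R_m − R̄_m) = 827.6000  ⇒  Cov = 827.6000 / 5 = 165.5200
Σ(R_m − R̄_m)² = 340.5000  ⇒  Var(R_m) = 340.5000 / 5 = 68.1000
β = Cov / Var(R_m) = 165.5200 / 68.1000 = 2.4305

2.431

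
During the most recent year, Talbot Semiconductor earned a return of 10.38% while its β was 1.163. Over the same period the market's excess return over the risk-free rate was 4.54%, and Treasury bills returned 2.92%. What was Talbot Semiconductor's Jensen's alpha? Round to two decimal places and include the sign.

CAPM benchmark = R_f + β(R_m − R_f) = 2.92% + 1.163 × 4.54% = 8.20002%
α = actual − benchmark = 10.38% − 8.20002% = +2.18%

+2.18%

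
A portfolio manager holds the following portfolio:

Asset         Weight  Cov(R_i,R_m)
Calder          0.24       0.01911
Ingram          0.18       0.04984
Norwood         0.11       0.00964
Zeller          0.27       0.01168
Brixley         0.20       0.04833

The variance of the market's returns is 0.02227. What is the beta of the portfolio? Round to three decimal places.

1.232

β_Calder = 0.01911 / 0.02227 = 0.8581
β_Ingram = 0.04984 / 0.02227 = 2.2380
β_Norwood = 0.00964 / 0.02227 = 0.4329
β_Zeller = 0.01168 / 0.02227 = 0.5245
β_Brixley = 0.04833 / 0.02227 = 2.1702
β_P = Σ w_i β_i = 0.24×0.8581 + 0.18×2.2380 + 0.11×0.4329 + 0.27×0.5245 + 0.20×2.1702 = 1.2321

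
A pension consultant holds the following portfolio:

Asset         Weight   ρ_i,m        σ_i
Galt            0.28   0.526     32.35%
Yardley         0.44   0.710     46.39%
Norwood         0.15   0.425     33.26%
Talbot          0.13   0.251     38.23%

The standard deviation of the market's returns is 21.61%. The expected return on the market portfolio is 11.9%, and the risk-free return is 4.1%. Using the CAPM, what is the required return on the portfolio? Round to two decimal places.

12.27%

β_Galt = 0.526 × 32.35% / 21.61% = 0.7874
β_Yardley = 0.710 × 46.39% / 21.61% = 1.5242
β_Norwood = 0.425 × 33.26% / 21.61% = 0.6541
β_Talbot = 0.251 × 38.23% / 21.61% = 0.4440
β_P = Σ w_i β_i = 0.28×0.7874 + 0.44×1.5242 + 0.15×0.6541 + 0.13×0.4440 = 1.0470
MRP = 11.9% − 4.1% = 7.80%
E(R_P) = R_f + β_P × MRP = 4.1% + 1.0470 × 7.8% = 12.27%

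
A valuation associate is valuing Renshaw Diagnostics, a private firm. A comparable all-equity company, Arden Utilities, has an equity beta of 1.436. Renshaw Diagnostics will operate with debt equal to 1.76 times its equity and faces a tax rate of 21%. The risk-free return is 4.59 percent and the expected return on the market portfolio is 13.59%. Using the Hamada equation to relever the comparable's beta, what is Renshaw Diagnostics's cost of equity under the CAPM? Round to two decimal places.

35.48%

β_L = β_U × [1 + (1 − t)(D/E)] = 1.436 × [1 + (1 − 0.21) × 1.76]
    = 1.436 × [1 + 0.79 × 1.76] = 1.436 × 2.3904 = 3.4326
MRP = 13.59% − 4.59% = 9.00%
E(R) = R_f + β_L × MRP = 4.59% + 3.4326 × 9.00% = 35.48%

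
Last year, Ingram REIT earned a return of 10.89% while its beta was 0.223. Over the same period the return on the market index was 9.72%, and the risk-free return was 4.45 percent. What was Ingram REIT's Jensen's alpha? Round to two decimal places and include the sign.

Market excess return = 9.72% − 4.45% = 5.27%
CAPM benchmark = R_f + β(R_m − R_f) = 4.45% + 0.223 × 5.27% = 5.62521%
α = actual − benchmark = 10.89% − 5.62521% = +5.26%

+5.26%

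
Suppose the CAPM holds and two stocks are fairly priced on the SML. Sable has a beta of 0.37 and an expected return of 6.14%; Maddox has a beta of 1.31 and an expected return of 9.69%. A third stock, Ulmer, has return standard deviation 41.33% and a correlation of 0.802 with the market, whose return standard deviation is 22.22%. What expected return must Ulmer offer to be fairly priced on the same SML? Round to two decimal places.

MRP = (9.69% − 6.14%) / (1.31 − 0.37) = 3.7766%
R_f = 6.14% − 0.37 × 3.7766% = 4.7427%
β_Ulmer = ρ·σ_i/σ_m = 0.802 × 41.33 / 22.22 = 1.4917
E(R_Ulmer) = R_f + β × MRP = 4.7427% + 1.4917 × 3.7766% = 10.38%

10.38%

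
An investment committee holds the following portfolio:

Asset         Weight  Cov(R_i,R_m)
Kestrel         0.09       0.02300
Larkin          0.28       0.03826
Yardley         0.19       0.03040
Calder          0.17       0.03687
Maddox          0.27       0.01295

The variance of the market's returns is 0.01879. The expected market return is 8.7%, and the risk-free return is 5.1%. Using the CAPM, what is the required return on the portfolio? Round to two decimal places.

10.53%

β_Kestrel = 0.02300 / 0.01879 = 1.2241
β_Larkin = 0.03826 / 0.01879 = 2.0362
β_Yardley = 0.03040 / 0.01879 = 1.6179
β_Calder = 0.03687 / 0.01879 = 1.9622
β_Maddox = 0.01295 / 0.01879 = 0.6892
β_P = Σ w_i β_i = 0.09×1.2241 + 0.28×2.0362 + 0.19×1.6179 + 0.17×1.9622 + 0.27×0.6892 = 1.5074
MRP = 8.7% − 5.1% = 3.60%
E(R_P) = R_f + β_P × MRP = 5.1% + 1.5074 × 3.6% = 10.53%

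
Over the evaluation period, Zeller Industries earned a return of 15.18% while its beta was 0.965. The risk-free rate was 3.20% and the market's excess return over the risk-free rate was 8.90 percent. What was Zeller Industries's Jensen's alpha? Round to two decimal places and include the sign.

CAPM benchmark = R_f + β(R_m − R_f) = 3.20% + 0.965 × 8.90% = 11.78850%
α = actual − benchmark = 15.18% − 11.78850% = +3.39%

+3.39%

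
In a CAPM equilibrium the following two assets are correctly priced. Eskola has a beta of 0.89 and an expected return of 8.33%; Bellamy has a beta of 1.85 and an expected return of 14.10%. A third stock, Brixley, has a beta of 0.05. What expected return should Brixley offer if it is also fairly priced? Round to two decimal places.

MRP (SML slope) = (14.10% − 8.33%) / (1.85 − 0.89) = 5.77% / 0.96 = 6.0104%
R_f (intercept) = 8.33% − 0.89 × 6.0104% = 2.9807%
E(R_Brixley) = R_f + β × MRP = 2.9807% + 0.05 × 6.0104% = 3.28%

3.28%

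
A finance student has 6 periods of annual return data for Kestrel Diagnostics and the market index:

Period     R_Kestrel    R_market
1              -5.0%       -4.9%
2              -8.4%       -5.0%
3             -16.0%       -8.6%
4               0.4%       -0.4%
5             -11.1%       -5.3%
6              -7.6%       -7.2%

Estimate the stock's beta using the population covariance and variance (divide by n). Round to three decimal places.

1.752

Mean R_i = (-5.0 − 8.4 − 16.0 + 0.4 − 11.1 − 7.6) / 6 = -7.9500%
Mean R_m = (-4.9 − 5.0 − 8.6 − 0.4 − 5.3 − 7.2) / 6 = -5.2333%
Σ(R_i − R̄_i)(R_m − R̄_m) = 67.8600  ⇒  Cov = 67.8600 / 6 = 11.3100
Σ(R_m − R̄_m)² = 38.7333  ⇒  Var(R_m) = 38.7333 / 6 = 6.4556
β = Cov / Var(R_m) = 11.3100 / 6.4556 = 1.7520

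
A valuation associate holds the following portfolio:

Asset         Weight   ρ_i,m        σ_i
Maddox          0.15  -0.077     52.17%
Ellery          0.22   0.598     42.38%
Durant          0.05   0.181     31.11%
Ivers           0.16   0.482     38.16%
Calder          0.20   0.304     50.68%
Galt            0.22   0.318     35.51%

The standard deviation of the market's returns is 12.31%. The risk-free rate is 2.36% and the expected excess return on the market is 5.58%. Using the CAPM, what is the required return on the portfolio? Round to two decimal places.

β_Maddox = -0.077 × 52.17% / 12.31% = -0.3263
β_Ellery = 0.598 × 42.38% / 12.31% = 2.0588
β_Durant = 0.181 × 31.11% / 12.31% = 0.4574
β_Ivers = 0.482 × 38.16% / 12.31% = 1.4942
β_Calder = 0.304 × 50.68% / 12.31% = 1.2516
β_Galt = 0.318 × 35.51% / 12.31% = 0.9173
β_P = Σ w_i β_i = 0.15×-0.3263 + 0.22×2.0588 + 0.05×0.4574 + 0.16×1.4942 + 0.20×1.2516 + 0.22×0.9173 = 1.1181
E(R_P) = R_f + β_P × MRP = 2.36% + 1.1181 × 5.58% = 8.60%

8.60%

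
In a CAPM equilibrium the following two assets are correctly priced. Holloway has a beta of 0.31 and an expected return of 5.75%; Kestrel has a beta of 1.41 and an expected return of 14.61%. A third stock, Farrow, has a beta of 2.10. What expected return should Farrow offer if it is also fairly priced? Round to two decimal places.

MRP (SML slope) = (14.61% − 5.75%) / (1.41 − 0.31) = 8.86% / 1.10 = 8.0545%
R_f (intercept) = 5.75% − 0.31 × 8.0545% = 3.2531%
E(R_Farrow) = R_f + β × MRP = 3.2531% + 2.10 × 8.0545% = 20.17%

20.17%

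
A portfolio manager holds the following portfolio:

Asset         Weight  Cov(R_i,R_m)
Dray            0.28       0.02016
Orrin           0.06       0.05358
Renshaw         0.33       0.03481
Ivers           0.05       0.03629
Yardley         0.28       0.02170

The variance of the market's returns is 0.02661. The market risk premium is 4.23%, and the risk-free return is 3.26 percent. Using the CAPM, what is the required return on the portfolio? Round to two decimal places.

7.75%

β_Dray = 0.02016 / 0.02661 = 0.7576
β_Orrin = 0.05358 / 0.02661 = 2.0135
β_Renshaw = 0.03481 / 0.02661 = 1.3082
β_Ivers = 0.03629 / 0.02661 = 1.3638
β_Yardley = 0.02170 / 0.02661 = 0.8155
β_P = Σ w_i β_i = 0.28×0.7576 + 0.06×2.0135 + 0.33×1.3082 + 0.05×1.3638 + 0.28×0.8155 = 1.0612
E(R_P) = R_f + β_P × MRP = 3.26% + 1.0612 × 4.23% = 7.75%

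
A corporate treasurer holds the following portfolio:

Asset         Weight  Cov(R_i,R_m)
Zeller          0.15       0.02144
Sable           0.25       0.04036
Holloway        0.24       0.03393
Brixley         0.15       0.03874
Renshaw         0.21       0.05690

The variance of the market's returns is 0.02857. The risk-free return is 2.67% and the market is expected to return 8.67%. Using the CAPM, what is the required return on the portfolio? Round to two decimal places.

β_Zeller = 0.02144 / 0.02857 = 0.7504
β_Sable = 0.04036 / 0.02857 = 1.4127
β_Holloway = 0.03393 / 0.02857 = 1.1876
β_Brixley = 0.03874 / 0.02857 = 1.3560
β_Renshaw = 0.05690 / 0.02857 = 1.9916
β_P = Σ w_i β_i = 0.15×0.7504 + 0.25×1.4127 + 0.24×1.1876 + 0.15×1.3560 + 0.21×1.9916 = 1.3724
MRP = 8.67% − 2.67% = 6.00%
E(R_P) = R_f + β_P × MRP = 2.67% + 1.3724 × 6.00% = 10.90%

10.90%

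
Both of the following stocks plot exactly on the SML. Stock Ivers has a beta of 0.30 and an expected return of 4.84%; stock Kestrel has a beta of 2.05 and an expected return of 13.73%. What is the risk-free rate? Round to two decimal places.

Both satisfy E(R) = R_f + β·MRP, so the slope of the SML is
MRP = (13.73% − 4.84%) / (2.05 − 0.30) = 8.89% / 1.75 = 5.0800%
R_f = E(R_Ivers) − β_Ivers·MRP = 4.84% − 0.30 × 5.0800% = 3.3160%

3.32%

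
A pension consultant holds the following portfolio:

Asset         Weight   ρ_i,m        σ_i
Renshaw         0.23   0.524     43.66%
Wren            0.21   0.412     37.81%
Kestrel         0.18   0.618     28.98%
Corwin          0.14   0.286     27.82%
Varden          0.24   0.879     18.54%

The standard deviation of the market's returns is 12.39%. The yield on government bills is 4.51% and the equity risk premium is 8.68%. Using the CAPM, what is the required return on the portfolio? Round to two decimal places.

16.27%

β_Renshaw = 0.524 × 43.66% / 12.39% = 1.8465
β_Wren = 0.412 × 37.81% / 12.39% = 1.2573
β_Kestrel = 0.618 × 28.98% / 12.39% = 1.4455
β_Corwin = 0.286 × 27.82% / 12.39% = 0.6422
β_Varden = 0.879 × 18.54% / 12.39% = 1.3153
β_P = Σ w_i β_i = 0.23×1.8465 + 0.21×1.2573 + 0.18×1.4455 + 0.14×0.6422 + 0.24×1.3153 = 1.3545
E(R_P) = R_f + β_P × MRP = 4.51% + 1.3545 × 8.68% = 16.27%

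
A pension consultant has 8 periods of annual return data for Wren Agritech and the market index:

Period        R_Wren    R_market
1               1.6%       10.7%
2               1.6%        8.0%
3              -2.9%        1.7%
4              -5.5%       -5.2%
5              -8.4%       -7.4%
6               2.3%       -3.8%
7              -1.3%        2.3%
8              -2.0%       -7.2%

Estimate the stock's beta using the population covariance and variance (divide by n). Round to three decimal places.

Mean R_i = (1.6 + 1.6 − 2.9 − 5.5 − 8.4 + 2.3 − 1.3 − 2.0) / 8 = -1.8250%
Mean R_m = (10.7 + 8.0 + 1.7 − 5.2 − 7.4 − 3.8 + 2.3 − 7.2) / 8 = -0.1125%
Σ(R_i − R̄_i)(R_m − R̄_m) = 116.7775  ⇒  Cov = 116.7775 / 8 = 14.5972
Σ(R_m − R̄_m)² = 334.6488  ⇒  Var(R_m) = 334.6488 / 8 = 41.8311
β = Cov / Var(R_m) = 14.5972 / 41.8311 = 0.3490

0.349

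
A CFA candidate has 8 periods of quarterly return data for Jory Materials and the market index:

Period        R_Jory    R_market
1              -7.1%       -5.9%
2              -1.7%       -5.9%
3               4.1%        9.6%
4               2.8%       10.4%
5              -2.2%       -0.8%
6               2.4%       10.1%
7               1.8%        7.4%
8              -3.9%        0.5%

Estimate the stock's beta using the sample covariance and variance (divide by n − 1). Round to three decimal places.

0.490

Mean R_i = (-7.1 − 1.7 + 4.1 + 2.8 − 2.2 + 2.4 + 1.8 − 3.9) / 8 = -0.4750%
Mean R_m = (-5.9 − 5.9 + 9.6 + 10.4 − 0.8 + 10.1 + 7.4 + 0.5) / 8 = 3.1750%
Σ(R_i − R̄_i)(R_m − R̄_m) = 169.8350  ⇒  Cov = 169.8350 / 7 = 24.2621
Σ(R_m − R̄_m)² = 346.9550  ⇒  Var(R_m) = 346.9550 / 7 = 49.5650
β = Cov / Var(R_m) = 24.2621 / 49.5650 = 0.4895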